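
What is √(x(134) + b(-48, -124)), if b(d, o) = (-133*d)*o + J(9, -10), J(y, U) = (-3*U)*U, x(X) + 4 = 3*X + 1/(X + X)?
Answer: 3*I*√1579166349/134 ≈ 889.67*I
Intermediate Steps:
x(X) = -4 + 1/(2*X) + 3*X (x(X) = -4 + (3*X + 1/(X + X)) = -4 + (3*X + 1/(2*X)) = -4 + (1/(2*X) + 3*X) = -4 + 1/(2*X) + 3*X)
J(y, U) = -3*U²
b(d, o) = -300 - 133*d*o (b(d, o) = (-133*d)*o - 3*(-10)² = -133*d*o - 3*100 = -133*d*o - 300 = -300 - 133*d*o)
√(x(134) + b(-48, -124)) = √((-4 + (½)/134 + 3*134) + (-300 - 133*(-48)*(-124))) = √((-4 + (½)*(1/134) + 402) + (-300 - 791616)) = √((-4 + 1/268 + 402) - 791916) = √(106665/268 - 791916) = √(-212126823/268) = 3*I*√1579166349/134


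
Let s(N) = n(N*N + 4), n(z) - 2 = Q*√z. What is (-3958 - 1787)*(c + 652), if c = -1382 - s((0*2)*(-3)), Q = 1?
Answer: 4216830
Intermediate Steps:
n(z) = 2 + √z (n(z) = 2 + 1*√z = 2 + √z)
s(N) = 2 + √(4 + N²) (s(N) = 2 + √(N*N + 4) = 2 + √(N² + 4) = 2 + √(4 + N²))
c = -1386 (c = -1382 - (2 + √(4 + ((0*2)*(-3))²)) = -1382 - (2 + √(4 + (0*(-3))²)) = -1382 - (2 + √(4 + 0²)) = -1382 - (2 + √(4 + 0)) = -1382 - (2 + √4) = -1382 - (2 + 2) = -1382 - 1*4 = -1382 - 4 = -1386)
(-3958 - 1787)*(c + 652) = (-3958 - 1787)*(-1386 + 652) = -5745*(-734) = 4216830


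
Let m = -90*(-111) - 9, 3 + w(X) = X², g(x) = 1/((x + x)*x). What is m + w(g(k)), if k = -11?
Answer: 584351593/58564 ≈ 9978.0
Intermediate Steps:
g(x) = 1/(2*x²) (g(x) = 1/(((2*x))*x) = (1/(2*x))/x = 1/(2*x²))
w(X) = -3 + X²
m = 9981 (m = 9990 - 9 = 9981)
m + w(g(k)) = 9981 + (-3 + ((½)/(-11)²)²) = 9981 + (-3 + ((½)*(1/121))²) = 9981 + (-3 + (1/242)²) = 9981 + (-3 + 1/58564) = 9981 - 175691/58564 = 584351593/58564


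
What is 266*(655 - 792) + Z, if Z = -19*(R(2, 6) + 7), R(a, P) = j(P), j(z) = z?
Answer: -36689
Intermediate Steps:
R(a, P) = P
Z = -247 (Z = -19*(6 + 7) = -19*13 = -247)
266*(655 - 792) + Z = 266*(655 - 792) - 247 = 266*(-137) - 247 = -36442 - 247 = -36689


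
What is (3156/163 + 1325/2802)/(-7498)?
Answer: -9059087/3424531548 ≈ -0.0026454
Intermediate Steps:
(3156/163 + 1325/2802)/(-7498) = (3156*(1/163) + 1325*(1/2802))*(-1/7498) = (3156/163 + 1325/2802)*(-1/7498) = (9059087/456726)*(-1/7498) = -9059087/3424531548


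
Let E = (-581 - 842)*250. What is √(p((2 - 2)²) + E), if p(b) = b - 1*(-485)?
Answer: I*√355265 ≈ 596.04*I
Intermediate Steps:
p(b) = 485 + b (p(b) = b + 485 = 485 + b)
E = -355750 (E = -1423*250 = -355750)
√(p((2 - 2)²) + E) = √((485 + (2 - 2)²) - 355750) = √((485 + 0²) - 355750) = √((485 + 0) - 355750) = √(485 - 355750) = √(-355265) = I*√355265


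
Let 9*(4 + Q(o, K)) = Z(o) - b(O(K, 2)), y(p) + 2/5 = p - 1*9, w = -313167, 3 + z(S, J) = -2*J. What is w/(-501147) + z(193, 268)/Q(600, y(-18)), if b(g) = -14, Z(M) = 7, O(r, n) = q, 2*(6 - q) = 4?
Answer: 270640178/835245 ≈ 324.02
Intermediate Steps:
q = 4 (q = 6 - 1/2*4 = 6 - 2 = 4)
O(r, n) = 4
z(S, J) = -3 - 2*J
y(p) = -47/5 + p (y(p) = -2/5 + (p - 1*9) = -2/5 + (p - 9) = -2/5 + (-9 + p) = -47/5 + p)
Q(o, K) = -5/3 (Q(o, K) = -4 + (7 - 1*(-14))/9 = -4 + (7 + 14)/9 = -4 + (1/9)*21 = -4 + 7/3 = -5/3)
w/(-501147) + z(193, 268)/Q(600, y(-18)) = -313167/(-501147) + (-3 - 2*268)/(-5/3) = -313167*(-1/501147) + (-3 - 536)*(-3/5) = 104389/167049 - 539*(-3/5) = 104389/167049 + 1617/5 = 270640178/835245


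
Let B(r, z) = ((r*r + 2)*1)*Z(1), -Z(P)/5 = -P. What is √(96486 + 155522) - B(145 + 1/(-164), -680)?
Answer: -2827473165/26896 + 34*√218 ≈ -1.0462e+5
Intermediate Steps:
Z(P) = 5*P (Z(P) = -(-5)*P = 5*P)
B(r, z) = 10 + 5*r² (B(r, z) = ((r*r + 2)*1)*(5*1) = ((r² + 2)*1)*5 = ((2 + r²)*1)*5 = (2 + r²)*5 = 10 + 5*r²)
√(96486 + 155522) - B(145 + 1/(-164), -680) = √(96486 + 155522) - (10 + 5*(145 + 1/(-164))²) = √252008 - (10 + 5*(145 - 1/164)²) = 34*√218 - (10 + 5*(23779/164)²) = 34*√218 - (10 + 5*(565440841/26896)) = 34*√218 - (10 + 2827204205/26896) = 34*√218 - 1*2827473165/26896 = 34*√218 - 2827473165/26896 = -2827473165/26896 + 34*√218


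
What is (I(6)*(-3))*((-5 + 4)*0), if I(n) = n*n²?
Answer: 0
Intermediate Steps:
I(n) = n³
(I(6)*(-3))*((-5 + 4)*0) = (6³*(-3))*((-5 + 4)*0) = (216*(-3))*(-1*0) = -648*0 = 0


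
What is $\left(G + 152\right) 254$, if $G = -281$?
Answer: $-32766$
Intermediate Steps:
$\left(G + 152\right) 254 = \left(-281 + 152\right) 254 = \left(-129\right) 254 = -32766$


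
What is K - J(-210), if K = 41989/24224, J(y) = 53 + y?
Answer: 3845157/24224 ≈ 158.73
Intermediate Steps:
K = 41989/24224 (K = 41989*(1/24224) = 41989/24224 ≈ 1.7334)
K - J(-210) = 41989/24224 - (53 - 210) = 41989/24224 - 1*(-157) = 41989/24224 + 157 = 3845157/24224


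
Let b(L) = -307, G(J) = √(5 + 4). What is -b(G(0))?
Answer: 307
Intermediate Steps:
G(J) = 3 (G(J) = √9 = 3)
-b(G(0)) = -1*(-307) = 307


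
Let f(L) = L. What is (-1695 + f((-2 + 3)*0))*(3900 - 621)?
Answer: -5557905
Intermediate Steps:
(-1695 + f((-2 + 3)*0))*(3900 - 621) = (-1695 + (-2 + 3)*0)*(3900 - 621) = (-1695 + 1*0)*3279 = (-1695 + 0)*3279 = -1695*3279 = -5557905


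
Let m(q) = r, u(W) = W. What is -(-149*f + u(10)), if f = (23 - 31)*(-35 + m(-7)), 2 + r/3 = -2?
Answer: 56014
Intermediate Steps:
r = -12 (r = -6 + 3*(-2) = -6 - 6 = -12)
m(q) = -12
f = 376 (f = (23 - 31)*(-35 - 12) = -8*(-47) = 376)
-(-149*f + u(10)) = -(-149*376 + 10) = -(-56024 + 10) = -1*(-56014) = 56014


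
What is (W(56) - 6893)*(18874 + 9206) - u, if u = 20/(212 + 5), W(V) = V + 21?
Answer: -41532341780/217 ≈ -1.9139e+8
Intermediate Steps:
W(V) = 21 + V
u = 20/217 ≈ 0.092166
(W(56) - 6893)*(18874 + 9206) - u = ((21 + 56) - 6893)*(18874 + 9206) - 1*20/217 = (77 - 6893)*28080 - 20/217 = -6816*28080 - 20/217 = -191393280 - 20/217 = -41532341780/217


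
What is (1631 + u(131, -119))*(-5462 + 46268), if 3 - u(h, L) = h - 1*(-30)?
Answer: 60107238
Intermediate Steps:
u(h, L) = -27 - h (u(h, L) = 3 - (h - 1*(-30)) = 3 - (h + 30) = 3 - (30 + h) = 3 + (-30 - h) = -27 - h)
(1631 + u(131, -119))*(-5462 + 46268) = (1631 + (-27 - 1*131))*(-5462 + 46268) = (1631 + (-27 - 131))*40806 = (1631 - 158)*40806 = 1473*40806 = 60107238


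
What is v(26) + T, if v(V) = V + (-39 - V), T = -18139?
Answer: -18178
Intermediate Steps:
v(V) = -39
v(26) + T = -39 - 18139 = -18178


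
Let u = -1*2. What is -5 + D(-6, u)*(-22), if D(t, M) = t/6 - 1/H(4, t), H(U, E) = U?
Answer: 45/2 ≈ 22.500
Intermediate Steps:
u = -2
D(t, M) = -1/4 + t/6 (D(t, M) = t/6 - 1/4 = -1/4 + t/6)
-5 + D(-6, u)*(-22) = -5 + (-1/4 + (1/6)*(-6))*(-22) = -5 + (-1/4 - 1)*(-22) = -5 - 5/4*(-22) = -5 + 55/2 = 45/2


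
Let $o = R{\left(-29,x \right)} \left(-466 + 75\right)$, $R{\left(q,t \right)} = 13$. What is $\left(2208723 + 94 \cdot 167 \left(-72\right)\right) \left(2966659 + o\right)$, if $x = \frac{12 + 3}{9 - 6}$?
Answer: $3193961983992$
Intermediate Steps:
$x = 5$ ($x = \frac{15}{3} = 15 \cdot \frac{1}{3} = 5$)
$o = -5083$ ($o = 13 \left(-466 + 75\right) = 13 \left(-391\right) = -5083$)
$\left(2208723 + 94 \cdot 167 \left(-72\right)\right) \left(2966659 + o\right) = \left(2208723 + 94 \cdot 167 \left(-72\right)\right) \left(2966659 - 5083\right) = \left(2208723 + 15698 \left(-72\right)\right) 2961576 = \left(2208723 - 1130256\right) 2961576 = 1078467 \cdot 2961576 = 3193961983992$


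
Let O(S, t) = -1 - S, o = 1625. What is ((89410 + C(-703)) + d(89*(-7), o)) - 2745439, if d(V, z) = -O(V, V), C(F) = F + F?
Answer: -2658057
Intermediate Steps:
C(F) = 2*F
d(V, z) = 1 + V (d(V, z) = -(-1 - V) = 1 + V)
((89410 + C(-703)) + d(89*(-7), o)) - 2745439 = ((89410 + 2*(-703)) + (1 + 89*(-7))) - 2745439 = ((89410 - 1406) + (1 - 623)) - 2745439 = (88004 - 622) - 2745439 = 87382 - 2745439 = -2658057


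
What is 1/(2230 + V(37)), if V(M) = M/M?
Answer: 1/2231 ≈ 0.00044823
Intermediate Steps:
V(M) = 1
1/(2230 + V(37)) = 1/(2230 + 1) = 1/2231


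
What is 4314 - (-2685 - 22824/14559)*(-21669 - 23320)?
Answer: -586541732115/4853 ≈ -1.2086e+8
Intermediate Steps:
4314 - (-2685 - 22824/14559)*(-21669 - 23320) = 4314 - (-2685 - 22824*1/14559)*(-44989) = 4314 - (-2685 - 7608/4853)*(-44989) = 4314 - (-13037913)*(-44989)/4853 = 4314 - 1*586562667957/4853 = 4314 - 586562667957/4853 = -586541732115/4853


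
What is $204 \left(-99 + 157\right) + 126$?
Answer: $11958$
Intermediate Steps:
$204 \left(-99 + 157\right) + 126 = 204 \cdot 58 + 126 = 11832 + 126 = 11958$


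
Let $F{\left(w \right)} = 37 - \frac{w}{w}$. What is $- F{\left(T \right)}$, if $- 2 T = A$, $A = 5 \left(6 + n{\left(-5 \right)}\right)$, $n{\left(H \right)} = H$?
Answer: $-36$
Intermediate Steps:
$A = 5$ ($A = 5 \left(6 - 5\right) = 5 \cdot 1 = 5$)
$T = - \frac{5}{2}$ ($T = \left(- \frac{1}{2}\right) 5 = - \frac{5}{2} \approx -2.5$)
$F{\left(w \right)} = 36$ ($F{\left(w \right)} = 37 - 1 = 36$)
$- F{\left(T \right)} = \left(-1\right) 36 = -36$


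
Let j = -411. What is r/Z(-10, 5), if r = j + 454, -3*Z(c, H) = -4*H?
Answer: 129/20 ≈ 6.4500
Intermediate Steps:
Z(c, H) = 4*H/3 (Z(c, H) = -(-4)*H/3 = 4*H/3)
r = 43 (r = -411 + 454 = 43)
r/Z(-10, 5) = 43/((4/3)*5) = 43/(20/3) = (3/20)*43 = 129/20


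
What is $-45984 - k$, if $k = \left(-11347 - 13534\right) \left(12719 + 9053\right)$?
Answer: $541663148$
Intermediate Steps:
$k = -541709132$ ($k = \left(-24881\right) 21772 = -541709132$)
$-45984 - k = -45984 - -541709132 = -45984 + 541709132 = 541663148$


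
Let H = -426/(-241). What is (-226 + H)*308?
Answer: -16644320/241 ≈ -69064.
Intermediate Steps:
H = 426/241 (H = -426*(-1/241) = 426/241 ≈ 1.7676)
(-226 + H)*308 = (-226 + 426/241)*308 = -54040/241*308 = -16644320/241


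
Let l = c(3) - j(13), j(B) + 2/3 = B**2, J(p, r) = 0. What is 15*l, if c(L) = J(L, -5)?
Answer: -2525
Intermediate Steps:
c(L) = 0
j(B) = -2/3 + B**2
l = -505/3 (l = 0 - (-2/3 + 13**2) = 0 - (-2/3 + 169) = 0 - 1*505/3 = 0 - 505/3 = -505/3 ≈ -168.33)
15*l = 15*(-505/3) = -2525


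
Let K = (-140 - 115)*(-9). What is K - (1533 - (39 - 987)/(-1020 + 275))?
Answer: 568638/745 ≈ 763.27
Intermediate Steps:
K = 2295 (K = -255*(-9) = 2295)
K - (1533 - (39 - 987)/(-1020 + 275)) = 2295 - (1533 - (39 - 987)/(-1020 + 275)) = 2295 - (1533 - (-948)/(-745)) = 2295 - (1533 - (-948)*(-1)/745) = 2295 - (1533 - 1*948/745) = 2295 - (1533 - 948/745) = 2295 - 1*1141137/745 = 2295 - 1141137/745 = 568638/745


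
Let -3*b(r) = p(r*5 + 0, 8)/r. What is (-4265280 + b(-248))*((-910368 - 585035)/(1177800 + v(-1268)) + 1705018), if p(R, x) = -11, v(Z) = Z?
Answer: -909399752483468617609/125048544 ≈ -7.2724e+12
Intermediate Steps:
b(r) = 11/(3*r) (b(r) = -(-11)/(3*r) = 11/(3*r))
(-4265280 + b(-248))*((-910368 - 585035)/(1177800 + v(-1268)) + 1705018) = (-4265280 + (11/3)/(-248))*((-910368 - 585035)/(1177800 - 1268) + 1705018) = (-4265280 + (11/3)*(-1/248))*(-1495403/1176532 + 1705018) = (-4265280 - 11/744)*(-1495403*1/1176532 + 1705018) = -3173368331*(-213629/168076 + 1705018)/744 = -3173368331/744*286572391739/168076 = -909399752483468617609/125048544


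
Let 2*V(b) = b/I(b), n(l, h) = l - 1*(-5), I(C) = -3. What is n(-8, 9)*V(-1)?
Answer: -½ ≈ -0.50000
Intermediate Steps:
n(l, h) = 5 + l (n(l, h) = l + 5 = 5 + l)
V(b) = -b/6 (V(b) = (b/(-3))/2 = (b*(-⅓))/2 = (-b/3)/2 = -b/6)
n(-8, 9)*V(-1) = (5 - 8)*(-⅙*(-1)) = -3*⅙ = -½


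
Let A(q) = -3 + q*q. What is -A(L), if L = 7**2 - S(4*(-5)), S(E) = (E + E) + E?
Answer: -11878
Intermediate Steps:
S(E) = 3*E (S(E) = 2*E + E = 3*E)
L = 109 (L = 7**2 - 3*4*(-5) = 49 - 3*(-20) = 49 - 1*(-60) = 49 + 60 = 109)
A(q) = -3 + q**2
-A(L) = -(-3 + 109**2) = -(-3 + 11881) = -1*11878 = -11878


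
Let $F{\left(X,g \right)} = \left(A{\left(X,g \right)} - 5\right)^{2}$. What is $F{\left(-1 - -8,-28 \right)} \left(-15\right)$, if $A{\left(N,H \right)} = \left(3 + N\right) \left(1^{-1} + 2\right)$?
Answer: $-9375$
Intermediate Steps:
$A{\left(N,H \right)} = 9 + 3 N$ ($A{\left(N,H \right)} = \left(3 + N\right) \left(1 + 2\right) = \left(3 + N\right) 3 = 9 + 3 N$)
$F{\left(X,g \right)} = \left(4 + 3 X\right)^{2}$ ($F{\left(X,g \right)} = \left(\left(9 + 3 X\right) - 5\right)^{2} = \left(4 + 3 X\right)^{2}$)
$F{\left(-1 - -8,-28 \right)} \left(-15\right) = \left(4 + 3 \left(-1 - -8\right)\right)^{2} \left(-15\right) = \left(4 + 3 \left(-1 + 8\right)\right)^{2} \left(-15\right) = \left(4 + 3 \cdot 7\right)^{2} \left(-15\right) = \left(4 + 21\right)^{2} \left(-15\right) = 25^{2} \left(-15\right) = 625 \left(-15\right) = -9375$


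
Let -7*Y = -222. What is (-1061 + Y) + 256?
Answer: -5413/7 ≈ -773.29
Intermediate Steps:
Y = 222/7 (Y = -⅐*(-222) = 222/7 ≈ 31.714)
(-1061 + Y) + 256 = (-1061 + 222/7) + 256 = -7205/7 + 256 = -5413/7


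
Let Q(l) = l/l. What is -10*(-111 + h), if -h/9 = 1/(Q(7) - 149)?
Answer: 82095/74 ≈ 1109.4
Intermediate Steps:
Q(l) = 1
h = 9/148 (h = -9/(1 - 149) = -9/(-148) = -9*(-1/148) = 9/148 ≈ 0.060811)
-10*(-111 + h) = -10*(-111 + 9/148) = -10*(-16419/148) = 82095/74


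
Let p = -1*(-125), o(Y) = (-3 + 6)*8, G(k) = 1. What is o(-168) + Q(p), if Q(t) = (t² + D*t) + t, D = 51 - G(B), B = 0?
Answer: 22024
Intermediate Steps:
D = 50 (D = 51 - 1*1 = 51 - 1 = 50)
o(Y) = 24 (o(Y) = 3*8 = 24)
p = 125
Q(t) = t² + 51*t (Q(t) = (t² + 50*t) + t = t² + 51*t)
o(-168) + Q(p) = 24 + 125*(51 + 125) = 24 + 125*176 = 24 + 22000 = 22024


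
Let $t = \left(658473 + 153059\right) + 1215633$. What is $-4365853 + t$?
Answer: $-2338688$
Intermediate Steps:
$t = 2027165$ ($t = 811532 + 1215633 = 2027165$)
$-4365853 + t = -4365853 + 2027165 = -2338688$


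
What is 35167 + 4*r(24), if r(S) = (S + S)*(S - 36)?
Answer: 32863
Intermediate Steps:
r(S) = 2*S*(-36 + S) (r(S) = (2*S)*(-36 + S) = 2*S*(-36 + S))
35167 + 4*r(24) = 35167 + 4*(2*24*(-36 + 24)) = 35167 + 4*(2*24*(-12)) = 35167 + 4*(-576) = 35167 - 2304 = 32863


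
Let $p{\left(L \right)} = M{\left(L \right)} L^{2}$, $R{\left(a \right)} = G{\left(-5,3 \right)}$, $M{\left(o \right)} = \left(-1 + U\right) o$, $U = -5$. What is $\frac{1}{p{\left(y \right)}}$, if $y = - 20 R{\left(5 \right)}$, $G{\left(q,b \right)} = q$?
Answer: $- \frac{1}{6000000} \approx -1.6667 \cdot 10^{-7}$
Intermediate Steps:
$M{\left(o \right)} = - 6 o$ ($M{\left(o \right)} = \left(-1 - 5\right) o = - 6 o$)
$R{\left(a \right)} = -5$
$y = 100$ ($y = \left(-20\right) \left(-5\right) = 100$)
$p{\left(L \right)} = - 6 L^{3}$ ($p{\left(L \right)} = - 6 L L^{2} = - 6 L^{3}$)
$\frac{1}{p{\left(y \right)}} = \frac{1}{\left(-6\right) 100^{3}} = \frac{1}{\left(-6\right) 1000000} = \frac{1}{-6000000} = - \frac{1}{6000000}$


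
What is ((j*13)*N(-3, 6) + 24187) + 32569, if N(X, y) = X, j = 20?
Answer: 55976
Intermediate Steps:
((j*13)*N(-3, 6) + 24187) + 32569 = ((20*13)*(-3) + 24187) + 32569 = (260*(-3) + 24187) + 32569 = (-780 + 24187) + 32569 = 23407 + 32569 = 55976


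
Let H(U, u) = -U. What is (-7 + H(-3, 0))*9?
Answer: -36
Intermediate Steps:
(-7 + H(-3, 0))*9 = (-7 - 1*(-3))*9 = (-7 + 3)*9 = -4*9 = -36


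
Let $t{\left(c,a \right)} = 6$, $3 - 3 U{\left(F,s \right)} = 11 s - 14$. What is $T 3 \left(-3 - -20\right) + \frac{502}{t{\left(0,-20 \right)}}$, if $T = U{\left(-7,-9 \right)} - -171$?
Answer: $\frac{32330}{3} \approx 10777.0$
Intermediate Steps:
$U{\left(F,s \right)} = \frac{17}{3} - \frac{11 s}{3}$ ($U{\left(F,s \right)} = 1 - \frac{11 s - 14}{3} = 1 - \frac{-14 + 11 s}{3} = 1 - \left(- \frac{14}{3} + \frac{11 s}{3}\right) = \frac{17}{3} - \frac{11 s}{3}$)
$T = \frac{629}{3}$ ($T = \left(\frac{17}{3} - -33\right) - -171 = \left(\frac{17}{3} + 33\right) + 171 = \frac{116}{3} + 171 = \frac{629}{3} \approx 209.67$)
$T 3 \left(-3 - -20\right) + \frac{502}{t{\left(0,-20 \right)}} = \frac{629 \cdot 3 \left(-3 - -20\right)}{3} + \frac{502}{6} = \frac{629 \cdot 3 \left(-3 + 20\right)}{3} + 502 \cdot \frac{1}{6} = \frac{629 \cdot 3 \cdot 17}{3} + \frac{251}{3} = \frac{629}{3} \cdot 51 + \frac{251}{3} = 10693 + \frac{251}{3} = \frac{32330}{3}$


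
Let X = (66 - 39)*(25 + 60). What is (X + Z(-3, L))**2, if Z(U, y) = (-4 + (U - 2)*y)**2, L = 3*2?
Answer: 11909401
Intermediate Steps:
L = 6
X = 2295 (X = 27*85 = 2295)
Z(U, y) = (-4 + y*(-2 + U))**2 (Z(U, y) = (-4 + (-2 + U)*y)**2 = (-4 + y*(-2 + U))**2)
(X + Z(-3, L))**2 = (2295 + (4 + 2*6 - 1*(-3)*6)**2)**2 = (2295 + (4 + 12 + 18)**2)**2 = (2295 + 34**2)**2 = (2295 + 1156)**2 = 3451**2 = 11909401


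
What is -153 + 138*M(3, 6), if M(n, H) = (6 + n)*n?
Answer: 3573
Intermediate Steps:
M(n, H) = n*(6 + n)
-153 + 138*M(3, 6) = -153 + 138*(3*(6 + 3)) = -153 + 138*(3*9) = -153 + 138*27 = -153 + 3726 = 3573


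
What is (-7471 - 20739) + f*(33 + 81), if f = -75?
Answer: -36760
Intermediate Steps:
(-7471 - 20739) + f*(33 + 81) = (-7471 - 20739) - 75*(33 + 81) = -28210 - 75*114 = -28210 - 8550 = -36760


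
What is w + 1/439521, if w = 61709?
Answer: 27122401390/439521 ≈ 61709.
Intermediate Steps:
w + 1/439521 = 61709 + 1/439521 = 27122401390/439521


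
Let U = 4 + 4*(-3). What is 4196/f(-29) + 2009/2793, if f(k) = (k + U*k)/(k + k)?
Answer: -478057/399 ≈ -1198.1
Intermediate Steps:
U = -8 (U = 4 - 12 = -8)
f(k) = -7/2 (f(k) = (k - 8*k)/(k + k) = (-7*k)/((2*k)) = (-7*k)*(1/(2*k)) = -7/2)
4196/f(-29) + 2009/2793 = 4196/(-7/2) + 2009/2793 = 4196*(-2/7) + 2009*(1/2793) = -8392/7 + 41/57 = -478057/399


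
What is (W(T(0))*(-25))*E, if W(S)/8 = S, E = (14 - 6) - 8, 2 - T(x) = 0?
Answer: 0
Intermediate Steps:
T(x) = 2 (T(x) = 2 - 1*0 = 2 + 0 = 2)
E = 0 (E = 8 - 8 = 0)
W(S) = 8*S
(W(T(0))*(-25))*E = ((8*2)*(-25))*0 = (16*(-25))*0 = -400*0 = 0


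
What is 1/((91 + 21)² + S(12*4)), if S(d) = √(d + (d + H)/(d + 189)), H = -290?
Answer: 1486464/18646198849 - √2638758/37292397698 ≈ 7.9676e-5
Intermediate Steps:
S(d) = √(d + (-290 + d)/(189 + d)) (S(d) = √(d + (d - 290)/(d + 189)) = √(d + (-290 + d)/(189 + d)))
1/((91 + 21)² + S(12*4)) = 1/((91 + 21)² + √((-290 + 12*4 + (12*4)*(189 + 12*4))/(189 + 12*4))) = 1/(112² + √((-290 + 48 + 48*(189 + 48))/(189 + 48))) = 1/(12544 + √((-290 + 48 + 48*237)/237)) = 1/(12544 + √((-290 + 48 + 11376)/237)) = 1/(12544 + √((1/237)*11134)) = 1/(12544 + √(11134/237)) = 1/(12544 + √2638758/237)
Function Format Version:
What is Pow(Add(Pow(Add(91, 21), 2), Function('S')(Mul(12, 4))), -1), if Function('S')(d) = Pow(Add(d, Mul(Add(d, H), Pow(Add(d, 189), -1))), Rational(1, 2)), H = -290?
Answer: Add(Rational(1486464, 18646198849), Mul(Rational(-1, 37292397698), Pow(2638758, Rational(1, 2)))) ≈ 7.9676e-5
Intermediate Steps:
Function('S')(d) = Pow(Add(d, Mul(Pow(Add(189, d), -1), Add(-290, d))), Rational(1, 2)) (Function('S')(d) = Pow(Add(d, Mul(Add(d, -290), Pow(Add(d, 189), -1))), Rational(1, 2)) = Pow(Add(d, Mul(Add(-290, d), Pow(Add(189, d), -1))), Rational(1, 2)) = Pow(Add(d, Mul(Pow(Add(189, d), -1), Add(-290, d))), Rational(1, 2)))
Pow(Add(Pow(Add(91, 21), 2), Function('S')(Mul(12, 4))), -1) = Pow(Add(Pow(Add(91, 21), 2), Pow(Mul(Pow(Add(189, Mul(12, 4)), -1), Add(-290, Mul(12, 4), Mul(Mul(12, 4), Add(189, Mul(12, 4))))), Rational(1, 2))), -1) = Pow(Add(Pow(112, 2), Pow(Mul(Pow(Add(189, 48), -1), Add(-290, 48, Mul(48, Add(189, 48)))), Rational(1, 2))), -1) = Pow(Add(12544, Pow(Mul(Pow(237, -1), Add(-290, 48, Mul(48, 237))), Rational(1, 2))), -1) = Pow(Add(12544, Pow(Mul(Rational(1, 237), Add(-290, 48, 11376)), Rational(1, 2))), -1) = Pow(Add(12544, Pow(Mul(Rational(1, 237), 11134), Rational(1, 2))), -1) = Pow(Add(12544, Pow(Rational(11134, 237), Rational(1, 2))), -1) = Pow(Add(12544, Mul(Rational(1, 237), Pow(2638758, Rational(1, 2)))), -1)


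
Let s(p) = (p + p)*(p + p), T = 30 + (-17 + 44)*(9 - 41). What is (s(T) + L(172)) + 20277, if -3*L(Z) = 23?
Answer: 8407480/3 ≈ 2.8025e+6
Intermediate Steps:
L(Z) = -23/3 (L(Z) = -1/3*23 = -23/3)
T = -834 (T = 30 + 27*(-32) = 30 - 864 = -834)
s(p) = 4*p**2 (s(p) = (2*p)*(2*p) = 4*p**2)
(s(T) + L(172)) + 20277 = (4*(-834)**2 - 23/3) + 20277 = (4*695556 - 23/3) + 20277 = (2782224 - 23/3) + 20277 = 8346649/3 + 20277 = 8407480/3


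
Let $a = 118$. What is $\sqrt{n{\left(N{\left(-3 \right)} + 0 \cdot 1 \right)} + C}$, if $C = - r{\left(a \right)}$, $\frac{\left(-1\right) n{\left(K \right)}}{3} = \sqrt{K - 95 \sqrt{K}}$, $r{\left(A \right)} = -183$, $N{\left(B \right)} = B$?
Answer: $\sqrt{183 - 3 \sqrt{-3 - 95 i \sqrt{3}}} \approx 12.539 + 1.095 i$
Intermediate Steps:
$n{\left(K \right)} = - 3 \sqrt{K - 95 \sqrt{K}}$
$C = 183$ ($C = \left(-1\right) \left(-183\right) = 183$)
$\sqrt{n{\left(N{\left(-3 \right)} + 0 \cdot 1 \right)} + C} = \sqrt{- 3 \sqrt{\left(-3 + 0 \cdot 1\right) - 95 \sqrt{-3 + 0 \cdot 1}} + 183} = \sqrt{- 3 \sqrt{\left(-3 + 0\right) - 95 \sqrt{-3 + 0}} + 183} = \sqrt{- 3 \sqrt{-3 - 95 \sqrt{-3}} + 183} = \sqrt{- 3 \sqrt{-3 - 95 i \sqrt{3}} + 183} = \sqrt{183 - 3 \sqrt{-3 - 95 i \sqrt{3}}}$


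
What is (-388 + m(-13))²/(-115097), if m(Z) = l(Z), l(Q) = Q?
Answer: -160801/115097 ≈ -1.3971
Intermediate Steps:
m(Z) = Z
(-388 + m(-13))²/(-115097) = (-388 - 13)²/(-115097) = (-401)²*(-1/115097) = 160801*(-1/115097) = -160801/115097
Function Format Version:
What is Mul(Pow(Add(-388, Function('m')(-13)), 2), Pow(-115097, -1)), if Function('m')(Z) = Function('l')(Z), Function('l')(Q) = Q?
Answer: Rational(-160801, 115097) ≈ -1.3971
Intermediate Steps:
Function('m')(Z) = Z
Mul(Pow(Add(-388, Function('m')(-13)), 2), Pow(-115097, -1)) = Mul(Pow(Add(-388, -13), 2), Pow(-115097, -1)) = Mul(Pow(-401, 2), Rational(-1, 115097)) = Mul(160801, Rational(-1, 115097)) = Rational(-160801, 115097)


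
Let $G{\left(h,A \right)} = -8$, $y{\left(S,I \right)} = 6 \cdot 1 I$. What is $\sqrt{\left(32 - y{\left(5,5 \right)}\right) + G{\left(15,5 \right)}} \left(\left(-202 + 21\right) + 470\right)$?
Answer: $289 i \sqrt{6} \approx 707.9 i$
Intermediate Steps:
$y{\left(S,I \right)} = 6 I$
$\sqrt{\left(32 - y{\left(5,5 \right)}\right) + G{\left(15,5 \right)}} \left(\left(-202 + 21\right) + 470\right) = \sqrt{\left(32 - 6 \cdot 5\right) - 8} \left(\left(-202 + 21\right) + 470\right) = \sqrt{\left(32 - 30\right) - 8} \left(-181 + 470\right) = \sqrt{\left(32 - 30\right) - 8} \cdot 289 = \sqrt{2 - 8} \cdot 289 = \sqrt{-6} \cdot 289 = i \sqrt{6} \cdot 289 = 289 i \sqrt{6}$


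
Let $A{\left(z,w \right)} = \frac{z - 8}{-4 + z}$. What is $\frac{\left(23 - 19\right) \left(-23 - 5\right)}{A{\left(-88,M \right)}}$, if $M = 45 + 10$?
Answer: $- \frac{322}{3} \approx -107.33$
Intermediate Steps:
$M = 55$
$A{\left(z,w \right)} = \frac{-8 + z}{-4 + z}$
$\frac{\left(23 - 19\right) \left(-23 - 5\right)}{A{\left(-88,M \right)}} = \frac{\left(23 - 19\right) \left(-23 - 5\right)}{\frac{1}{-4 - 88} \left(-8 - 88\right)} = \frac{4 \left(-28\right)}{\frac{1}{-92} \left(-96\right)} = - \frac{112}{\left(- \frac{1}{92}\right) \left(-96\right)} = - \frac{112}{\frac{24}{23}} = \left(-112\right) \frac{23}{24} = - \frac{322}{3}$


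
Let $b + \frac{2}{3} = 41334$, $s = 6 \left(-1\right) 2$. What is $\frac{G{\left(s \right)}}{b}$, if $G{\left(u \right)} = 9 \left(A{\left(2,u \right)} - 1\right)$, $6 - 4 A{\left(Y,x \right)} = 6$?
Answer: $- \frac{27}{124000} \approx -0.00021774$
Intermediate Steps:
$A{\left(Y,x \right)} = 0$ ($A{\left(Y,x \right)} = \frac{3}{2} - \frac{3}{2} = 0$)
$s = -12$ ($s = \left(-6\right) 2 = -12$)
$b = \frac{124000}{3}$ ($b = - \frac{2}{3} + 41334 = \frac{124000}{3} \approx 41333.0$)
$G{\left(u \right)} = -9$ ($G{\left(u \right)} = 9 \left(0 - 1\right) = 9 \left(-1\right) = -9$)
$\frac{G{\left(s \right)}}{b} = - \frac{9}{\frac{124000}{3}} = \left(-9\right) \frac{3}{124000} = - \frac{27}{124000}$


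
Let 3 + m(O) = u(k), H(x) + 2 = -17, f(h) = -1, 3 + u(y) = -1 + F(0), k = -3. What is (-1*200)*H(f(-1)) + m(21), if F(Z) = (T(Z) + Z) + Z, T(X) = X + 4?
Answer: 3797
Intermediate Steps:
T(X) = 4 + X
F(Z) = 4 + 3*Z (F(Z) = ((4 + Z) + Z) + Z = (4 + 2*Z) + Z = 4 + 3*Z)
u(y) = 0 (u(y) = -3 + (-1 + (4 + 3*0)) = -3 + (-1 + (4 + 0)) = -3 + (-1 + 4) = -3 + 3 = 0)
H(x) = -19 (H(x) = -2 - 17 = -19)
m(O) = -3 (m(O) = -3 + 0 = -3)
(-1*200)*H(f(-1)) + m(21) = -1*200*(-19) - 3 = -200*(-19) - 3 = 3800 - 3 = 3797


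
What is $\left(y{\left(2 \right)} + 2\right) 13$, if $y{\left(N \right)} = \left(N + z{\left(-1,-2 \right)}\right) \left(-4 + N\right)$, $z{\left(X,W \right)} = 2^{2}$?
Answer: $-130$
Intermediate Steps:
$z{\left(X,W \right)} = 4$
$y{\left(N \right)} = \left(-4 + N\right) \left(4 + N\right)$ ($y{\left(N \right)} = \left(N + 4\right) \left(-4 + N\right) = \left(4 + N\right) \left(-4 + N\right) = \left(-4 + N\right) \left(4 + N\right)$)
$\left(y{\left(2 \right)} + 2\right) 13 = \left(\left(-16 + 2^{2}\right) + 2\right) 13 = \left(\left(-16 + 4\right) + 2\right) 13 = \left(-12 + 2\right) 13 = \left(-10\right) 13 = -130$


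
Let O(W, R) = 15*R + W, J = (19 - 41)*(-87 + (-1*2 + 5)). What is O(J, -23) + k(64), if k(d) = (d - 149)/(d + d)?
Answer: 192299/128 ≈ 1502.3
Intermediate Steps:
k(d) = (-149 + d)/(2*d) (k(d) = (-149 + d)/((2*d)) = (-149 + d)*(1/(2*d)) = (-149 + d)/(2*d))
J = 1848 (J = -22*(-87 + (-2 + 5)) = -22*(-87 + 3) = -22*(-84) = 1848)
O(W, R) = W + 15*R
O(J, -23) + k(64) = (1848 + 15*(-23)) + (½)*(-149 + 64)/64 = (1848 - 345) + (½)*(1/64)*(-85) = 1503 - 85/128 = 192299/128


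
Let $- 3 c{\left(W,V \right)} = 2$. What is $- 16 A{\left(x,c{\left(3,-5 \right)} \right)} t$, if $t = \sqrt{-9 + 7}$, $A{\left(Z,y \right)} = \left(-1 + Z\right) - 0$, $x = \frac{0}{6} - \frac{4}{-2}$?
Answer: $- 16 i \sqrt{2} \approx - 22.627 i$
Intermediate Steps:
$c{\left(W,V \right)} = - \frac{2}{3}$ ($c{\left(W,V \right)} = \left(- \frac{1}{3}\right) 2 = - \frac{2}{3}$)
$x = 2$ ($x = 0 \cdot \frac{1}{6} - -2 = 0 + 2 = 2$)
$A{\left(Z,y \right)} = -1 + Z$ ($A{\left(Z,y \right)} = \left(-1 + Z\right) + 0 = -1 + Z$)
$t = i \sqrt{2}$ ($t = \sqrt{-2} = i \sqrt{2} \approx 1.4142 i$)
$- 16 A{\left(x,c{\left(3,-5 \right)} \right)} t = - 16 \left(-1 + 2\right) i \sqrt{2} = \left(-16\right) 1 i \sqrt{2} = - 16 i \sqrt{2}$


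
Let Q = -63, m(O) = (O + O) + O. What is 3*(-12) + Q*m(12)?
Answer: -2304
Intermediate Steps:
m(O) = 3*O (m(O) = 2*O + O = 3*O)
3*(-12) + Q*m(12) = 3*(-12) - 189*12 = -36 - 63*36 = -36 - 2268 = -2304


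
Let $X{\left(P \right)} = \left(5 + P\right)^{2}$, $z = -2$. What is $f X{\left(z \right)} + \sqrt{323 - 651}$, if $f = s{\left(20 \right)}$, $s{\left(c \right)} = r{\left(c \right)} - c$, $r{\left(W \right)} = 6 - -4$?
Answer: $-90 + 2 i \sqrt{82} \approx -90.0 + 18.111 i$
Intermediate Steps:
$r{\left(W \right)} = 10$ ($r{\left(W \right)} = 6 + 4 = 10$)
$s{\left(c \right)} = 10 - c$
$f = -10$ ($f = 10 - 20 = -10$)
$f X{\left(z \right)} + \sqrt{323 - 651} = - 10 \left(5 - 2\right)^{2} + \sqrt{323 - 651} = - 10 \cdot 3^{2} + \sqrt{-328} = \left(-10\right) 9 + 2 i \sqrt{82} = -90 + 2 i \sqrt{82}$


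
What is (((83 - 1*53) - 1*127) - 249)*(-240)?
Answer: 83040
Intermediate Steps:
(((83 - 1*53) - 1*127) - 249)*(-240) = (((83 - 53) - 127) - 249)*(-240) = ((30 - 127) - 249)*(-240) = (-97 - 249)*(-240) = -346*(-240) = 83040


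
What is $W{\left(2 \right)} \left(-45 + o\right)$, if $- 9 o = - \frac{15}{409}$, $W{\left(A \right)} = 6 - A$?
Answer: $- \frac{220840}{1227} \approx -179.98$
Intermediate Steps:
$o = \frac{5}{1227}$ ($o = - \frac{\left(-15\right) \frac{1}{409}}{9} = \left(- \frac{1}{9}\right) \left(- \frac{15}{409}\right) = \frac{5}{1227} \approx 0.004075$)
$W{\left(2 \right)} \left(-45 + o\right) = \left(6 - 2\right) \left(-45 + \frac{5}{1227}\right) = \left(6 - 2\right) \left(- \frac{55210}{1227}\right) = 4 \left(- \frac{55210}{1227}\right) = - \frac{220840}{1227}$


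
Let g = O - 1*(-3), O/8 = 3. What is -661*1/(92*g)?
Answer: -661/2484 ≈ -0.26610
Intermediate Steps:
O = 24 (O = 8*3 = 24)
g = 27 (g = 24 - 1*(-3) = 24 + 3 = 27)
-661*1/(92*g) = -661/(92*27) = -661/2484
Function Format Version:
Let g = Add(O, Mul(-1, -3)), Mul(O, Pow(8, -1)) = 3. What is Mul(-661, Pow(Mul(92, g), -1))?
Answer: Rational(-661, 2484) ≈ -0.26610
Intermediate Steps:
O = 24 (O = Mul(8, 3) = 24)
g = 27 (g = Add(24, Mul(-1, -3)) = Add(24, 3) = 27)
Mul(-661, Pow(Mul(92, g), -1)) = Mul(-661, Pow(Mul(92, 27), -1)) = Mul(-661, Pow(2484, -1)) = Mul(-661, Rational(1, 2484)) = Rational(-661, 2484)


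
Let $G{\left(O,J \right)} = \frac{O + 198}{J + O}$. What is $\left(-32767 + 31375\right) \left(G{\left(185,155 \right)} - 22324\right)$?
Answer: $\frac{2641242396}{85} \approx 3.1073 \cdot 10^{7}$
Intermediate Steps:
$G{\left(O,J \right)} = \frac{198 + O}{J + O}$
$\left(-32767 + 31375\right) \left(G{\left(185,155 \right)} - 22324\right) = \left(-32767 + 31375\right) \left(\frac{198 + 185}{155 + 185} - 22324\right) = - 1392 \left(\frac{1}{340} \cdot 383 - 22324\right) = - 1392 \left(\frac{383}{340} - 22324\right) = \left(-1392\right) \left(- \frac{7589777}{340}\right) = \frac{2641242396}{85}$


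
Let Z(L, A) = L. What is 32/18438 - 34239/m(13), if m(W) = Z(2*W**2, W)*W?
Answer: -315579037/40508286 ≈ -7.7905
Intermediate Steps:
m(W) = 2*W**3 (m(W) = (2*W**2)*W = 2*W**3)
32/18438 - 34239/m(13) = 32/18438 - 34239/(2*13**3) = 32*(1/18438) - 34239/(2*2197) = 16/9219 - 34239/4394 = -315579037/40508286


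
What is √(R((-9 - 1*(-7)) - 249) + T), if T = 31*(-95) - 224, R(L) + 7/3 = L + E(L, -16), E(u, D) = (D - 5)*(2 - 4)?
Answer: I*√30423/3 ≈ 58.141*I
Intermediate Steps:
E(u, D) = 10 - 2*D (E(u, D) = (-5 + D)*(-2) = 10 - 2*D)
R(L) = 119/3 + L (R(L) = -7/3 + (L + (10 - 2*(-16))) = -7/3 + (L + (10 + 32)) = -7/3 + (L + 42) = -7/3 + (42 + L) = 119/3 + L)
T = -3169 (T = -2945 - 224 = -3169)
√(R((-9 - 1*(-7)) - 249) + T) = √((119/3 + ((-9 - 1*(-7)) - 249)) - 3169) = √((119/3 + ((-9 + 7) - 249)) - 3169) = √((119/3 + (-2 - 249)) - 3169) = √((119/3 - 251) - 3169) = √(-634/3 - 3169) = √(-10141/3) = I*√30423/3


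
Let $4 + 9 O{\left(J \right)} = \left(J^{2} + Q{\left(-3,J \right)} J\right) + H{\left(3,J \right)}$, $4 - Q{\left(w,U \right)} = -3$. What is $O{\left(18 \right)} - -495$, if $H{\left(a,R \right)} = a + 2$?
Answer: $\frac{4906}{9} \approx 545.11$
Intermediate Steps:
$Q{\left(w,U \right)} = 7$ ($Q{\left(w,U \right)} = 4 - -3 = 4 + 3 = 7$)
$H{\left(a,R \right)} = 2 + a$
$O{\left(J \right)} = \frac{1}{9} + \frac{J^{2}}{9} + \frac{7 J}{9}$ ($O{\left(J \right)} = - \frac{4}{9} + \frac{\left(J^{2} + 7 J\right) + \left(2 + 3\right)}{9} = - \frac{4}{9} + \frac{\left(J^{2} + 7 J\right) + 5}{9} = - \frac{4}{9} + \frac{5 + J^{2} + 7 J}{9} = - \frac{4}{9} + \left(\frac{5}{9} + \frac{J^{2}}{9} + \frac{7 J}{9}\right) = \frac{1}{9} + \frac{J^{2}}{9} + \frac{7 J}{9}$)
$O{\left(18 \right)} - -495 = \left(\frac{1}{9} + \frac{18^{2}}{9} + \frac{7}{9} \cdot 18\right) - -495 = \left(\frac{1}{9} + \frac{1}{9} \cdot 324 + 14\right) + 495 = \left(\frac{1}{9} + 36 + 14\right) + 495 = \frac{451}{9} + 495 = \frac{4906}{9}$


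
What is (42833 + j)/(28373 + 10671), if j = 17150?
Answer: 59983/39044 ≈ 1.5363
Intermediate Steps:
(42833 + j)/(28373 + 10671) = (42833 + 17150)/(28373 + 10671) = 59983/39044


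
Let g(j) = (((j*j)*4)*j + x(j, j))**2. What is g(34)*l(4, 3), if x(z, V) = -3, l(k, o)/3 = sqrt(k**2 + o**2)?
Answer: 370738910535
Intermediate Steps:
l(k, o) = 3*sqrt(k**2 + o**2)
g(j) = (-3 + 4*j**3)**2 (g(j) = (((j*j)*4)*j - 3)**2 = ((j**2*4)*j - 3)**2 = ((4*j**2)*j - 3)**2 = (4*j**3 - 3)**2 = (-3 + 4*j**3)**2)
g(34)*l(4, 3) = (-3 + 4*34**3)**2*(3*sqrt(4**2 + 3**2)) = (-3 + 4*39304)**2*(3*sqrt(16 + 9)) = (-3 + 157216)**2*(3*sqrt(25)) = 157213**2*(3*5) = 24715927369*15 = 370738910535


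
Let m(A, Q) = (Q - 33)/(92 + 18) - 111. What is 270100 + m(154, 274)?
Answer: 29699031/110 ≈ 2.6999e+5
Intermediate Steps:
m(A, Q) = -1113/10 + Q/110 (m(A, Q) = (-33 + Q)/110 - 111 = (-33 + Q)*(1/110) - 111 = (-3/10 + Q/110) - 111 = -1113/10 + Q/110)
270100 + m(154, 274) = 270100 + (-1113/10 + (1/110)*274) = 270100 + (-1113/10 + 137/55) = 270100 - 11969/110 = 29699031/110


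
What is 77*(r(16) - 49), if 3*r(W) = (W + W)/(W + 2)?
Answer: -100639/27 ≈ -3727.4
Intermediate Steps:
r(W) = 2*W/(3*(2 + W)) (r(W) = ((W + W)/(W + 2))/3 = ((2*W)/(2 + W))/3 = (2*W/(2 + W))/3 = 2*W/(3*(2 + W)))
77*(r(16) - 49) = 77*((2/3)*16/(2 + 16) - 49) = 77*((2/3)*16/18 - 49) = 77*((2/3)*16*(1/18) - 49) = 77*(16/27 - 49) = 77*(-1307/27) = -100639/27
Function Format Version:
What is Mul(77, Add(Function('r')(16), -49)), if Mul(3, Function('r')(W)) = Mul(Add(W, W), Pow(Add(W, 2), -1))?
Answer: Rational(-100639, 27) ≈ -3727.4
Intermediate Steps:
Function('r')(W) = Mul(Rational(2, 3), W, Pow(Add(2, W), -1)) (Function('r')(W) = Mul(Rational(1, 3), Mul(Add(W, W), Pow(Add(W, 2), -1))) = Mul(Rational(1, 3), Mul(Mul(2, W), Pow(Add(2, W), -1))) = Mul(Rational(1, 3), Mul(2, W, Pow(Add(2, W), -1))) = Mul(Rational(2, 3), W, Pow(Add(2, W), -1)))
Mul(77, Add(Function('r')(16), -49)) = Mul(77, Add(Mul(Rational(2, 3), 16, Pow(Add(2, 16), -1)), -49)) = Mul(77, Add(Mul(Rational(2, 3), 16, Pow(18, -1)), -49)) = Mul(77, Add(Mul(Rational(2, 3), 16, Rational(1, 18)), -49)) = Mul(77, Add(Rational(16, 27), -49)) = Mul(77, Rational(-1307, 27)) = Rational(-100639, 27)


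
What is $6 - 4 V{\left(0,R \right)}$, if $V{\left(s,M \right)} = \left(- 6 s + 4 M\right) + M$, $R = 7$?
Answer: $-134$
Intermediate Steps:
$V{\left(s,M \right)} = - 6 s + 5 M$
$6 - 4 V{\left(0,R \right)} = 6 - 4 \left(\left(-6\right) 0 + 5 \cdot 7\right) = 6 - 4 \left(0 + 35\right) = 6 - 140 = -134$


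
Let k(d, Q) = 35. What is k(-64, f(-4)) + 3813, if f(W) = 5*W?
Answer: 3848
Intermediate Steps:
k(-64, f(-4)) + 3813 = 35 + 3813 = 3848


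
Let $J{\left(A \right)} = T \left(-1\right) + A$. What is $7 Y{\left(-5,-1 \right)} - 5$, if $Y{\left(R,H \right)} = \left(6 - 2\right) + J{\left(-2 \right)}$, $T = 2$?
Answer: $-5$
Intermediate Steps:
$J{\left(A \right)} = -2 + A$ ($J{\left(A \right)} = 2 \left(-1\right) + A = -2 + A$)
$Y{\left(R,H \right)} = 0$ ($Y{\left(R,H \right)} = \left(6 - 2\right) - 4 = 4 - 4 = 0$)
$7 Y{\left(-5,-1 \right)} - 5 = 7 \cdot 0 - 5 = 0 - 5 = -5$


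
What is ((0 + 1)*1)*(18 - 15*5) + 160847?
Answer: 160790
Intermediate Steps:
((0 + 1)*1)*(18 - 15*5) + 160847 = (1*1)*(18 - 75) + 160847 = 1*(-57) + 160847 = -57 + 160847 = 160790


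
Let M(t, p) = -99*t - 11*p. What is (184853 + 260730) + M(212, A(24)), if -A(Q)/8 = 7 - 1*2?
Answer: 425035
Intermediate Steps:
A(Q) = -40 (A(Q) = -8*(7 - 1*2) = -8*(7 - 2) = -8*5 = -40)
(184853 + 260730) + M(212, A(24)) = (184853 + 260730) + (-99*212 - 11*(-40)) = 445583 + (-20988 + 440) = 445583 - 20548 = 425035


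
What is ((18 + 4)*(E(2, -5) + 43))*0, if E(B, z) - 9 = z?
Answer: 0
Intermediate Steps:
E(B, z) = 9 + z
((18 + 4)*(E(2, -5) + 43))*0 = ((18 + 4)*((9 - 5) + 43))*0 = (22*(4 + 43))*0 = (22*47)*0 = 1034*0 = 0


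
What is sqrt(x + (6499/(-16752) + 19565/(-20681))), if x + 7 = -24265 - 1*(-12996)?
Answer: I*sqrt(84598538039364470277)/86612028 ≈ 106.19*I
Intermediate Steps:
x = -11276 (x = -7 + (-24265 - 1*(-12996)) = -7 + (-24265 + 12996) = -7 - 11269 = -11276)
sqrt(x + (6499/(-16752) + 19565/(-20681))) = sqrt(-11276 + (6499/(-16752) + 19565/(-20681))) = sqrt(-11276 + (6499*(-1/16752) + 19565*(-1/20681))) = sqrt(-11276 + (-6499/16752 - 19565/20681)) = sqrt(-11276 - 462158699/346448112) = sqrt(-3907011069611/346448112) = I*sqrt(84598538039364470277)/86612028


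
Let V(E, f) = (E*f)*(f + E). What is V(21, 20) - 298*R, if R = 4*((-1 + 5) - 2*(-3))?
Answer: 5300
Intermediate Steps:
R = 40 (R = 4*(4 + 6) = 4*10 = 40)
V(E, f) = E*f*(E + f) (V(E, f) = (E*f)*(E + f) = E*f*(E + f))
V(21, 20) - 298*R = 21*20*(21 + 20) - 298*40 = 21*20*41 - 11920 = 17220 - 11920 = 5300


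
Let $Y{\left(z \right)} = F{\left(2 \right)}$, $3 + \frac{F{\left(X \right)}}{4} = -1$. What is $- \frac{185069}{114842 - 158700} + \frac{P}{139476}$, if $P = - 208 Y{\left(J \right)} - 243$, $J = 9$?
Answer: $\frac{12973992887}{3058569204} \approx 4.2419$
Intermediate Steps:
$F{\left(X \right)} = -16$ ($F{\left(X \right)} = -12 + 4 \left(-1\right) = -12 - 4 = -16$)
$Y{\left(z \right)} = -16$
$P = 3085$ ($P = \left(-208\right) \left(-16\right) - 243 = 3328 - 243 = 3085$)
$- \frac{185069}{114842 - 158700} + \frac{P}{139476} = - \frac{185069}{114842 - 158700} + \frac{3085}{139476} = - \frac{185069}{114842 - 158700} + 3085 \cdot \frac{1}{139476} = - \frac{185069}{-43858} + \frac{3085}{139476} = \left(-185069\right) \left(- \frac{1}{43858}\right) + \frac{3085}{139476} = \frac{185069}{43858} + \frac{3085}{139476} = \frac{12973992887}{3058569204}$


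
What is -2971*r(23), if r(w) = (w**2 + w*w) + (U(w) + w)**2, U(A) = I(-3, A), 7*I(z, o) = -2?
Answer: -229132433/49 ≈ -4.6762e+6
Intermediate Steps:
I(z, o) = -2/7 (I(z, o) = (1/7)*(-2) = -2/7)
U(A) = -2/7
r(w) = (-2/7 + w)**2 + 2*w**2 (r(w) = (w**2 + w*w) + (-2/7 + w)**2 = (w**2 + w**2) + (-2/7 + w)**2 = 2*w**2 + (-2/7 + w)**2 = (-2/7 + w)**2 + 2*w**2)
-2971*r(23) = -2971*(4/49 + 3*23**2 - 4/7*23) = -2971*(4/49 + 3*529 - 92/7) = -2971*(4/49 + 1587 - 92/7) = -2971*77123/49 = -229132433/49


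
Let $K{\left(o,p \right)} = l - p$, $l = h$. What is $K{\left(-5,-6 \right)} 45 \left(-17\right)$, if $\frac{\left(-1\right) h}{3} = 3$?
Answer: $2295$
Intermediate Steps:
$h = -9$ ($h = \left(-3\right) 3 = -9$)
$l = -9$
$K{\left(o,p \right)} = -9 - p$
$K{\left(-5,-6 \right)} 45 \left(-17\right) = \left(-9 - -6\right) 45 \left(-17\right) = \left(-9 + 6\right) 45 \left(-17\right) = \left(-3\right) 45 \left(-17\right) = \left(-135\right) \left(-17\right) = 2295$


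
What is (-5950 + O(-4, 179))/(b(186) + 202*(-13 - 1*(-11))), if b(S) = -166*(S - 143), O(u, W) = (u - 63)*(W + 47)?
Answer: 10546/3771 ≈ 2.7966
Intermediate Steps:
O(u, W) = (-63 + u)*(47 + W)
b(S) = 23738 - 166*S (b(S) = -166*(-143 + S) = 23738 - 166*S)
(-5950 + O(-4, 179))/(b(186) + 202*(-13 - 1*(-11))) = (-5950 + (-2961 - 63*179 + 47*(-4) + 179*(-4)))/((23738 - 166*186) + 202*(-13 - 1*(-11))) = (-5950 + (-2961 - 11277 - 188 - 716))/((23738 - 30876) + 202*(-13 + 11)) = (-5950 - 15142)/(-7138 + 202*(-2)) = -21092/(-7138 - 404) = -21092/(-7542) = -21092*(-1/7542) = 10546/3771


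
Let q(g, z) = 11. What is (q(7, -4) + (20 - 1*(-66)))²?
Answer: 9409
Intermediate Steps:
(q(7, -4) + (20 - 1*(-66)))² = (11 + (20 - 1*(-66)))² = (11 + (20 + 66))² = (11 + 86)² = 97² = 9409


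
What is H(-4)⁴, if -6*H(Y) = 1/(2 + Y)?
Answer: 1/20736 ≈ 4.8225e-5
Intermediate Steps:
H(Y) = -1/(6*(2 + Y))
H(-4)⁴ = (-1/(12 + 6*(-4)))⁴ = (-1/(12 - 24))⁴ = (-1/(-12))⁴ = (-1*(-1/12))⁴ = (1/12)⁴ = 1/20736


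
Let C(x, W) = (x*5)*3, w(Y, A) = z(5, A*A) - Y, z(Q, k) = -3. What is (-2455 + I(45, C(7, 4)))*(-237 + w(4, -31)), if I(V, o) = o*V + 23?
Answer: -559492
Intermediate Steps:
w(Y, A) = -3 - Y
C(x, W) = 15*x (C(x, W) = (5*x)*3 = 15*x)
I(V, o) = 23 + V*o (I(V, o) = V*o + 23 = 23 + V*o)
(-2455 + I(45, C(7, 4)))*(-237 + w(4, -31)) = (-2455 + (23 + 45*(15*7)))*(-237 + (-3 - 1*4)) = (-2455 + (23 + 45*105))*(-237 + (-3 - 4)) = (-2455 + (23 + 4725))*(-237 - 7) = (-2455 + 4748)*(-244) = 2293*(-244) = -559492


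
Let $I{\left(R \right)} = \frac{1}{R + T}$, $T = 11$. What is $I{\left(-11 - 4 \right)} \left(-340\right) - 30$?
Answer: $55$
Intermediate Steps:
$I{\left(R \right)} = \frac{1}{11 + R}$ ($I{\left(R \right)} = \frac{1}{R + 11} = \frac{1}{11 + R}$)
$I{\left(-11 - 4 \right)} \left(-340\right) - 30 = \frac{1}{11 - 15} \left(-340\right) - 30 = \frac{1}{-4} \left(-340\right) - 30 = \left(- \frac{1}{4}\right) \left(-340\right) - 30 = 85 - 30 = 55$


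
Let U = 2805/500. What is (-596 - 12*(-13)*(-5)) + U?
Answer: -137039/100 ≈ -1370.4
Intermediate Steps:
U = 561/100 (U = 2805*(1/500) = 561/100 ≈ 5.6100)
(-596 - 12*(-13)*(-5)) + U = (-596 - 12*(-13)*(-5)) + 561/100 = (-596 + 156*(-5)) + 561/100 = (-596 - 780) + 561/100 = -1376 + 561/100 = -137039/100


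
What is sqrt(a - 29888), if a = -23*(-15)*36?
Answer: 2*I*sqrt(4367) ≈ 132.17*I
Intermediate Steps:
a = 12420 (a = 345*36 = 12420)
sqrt(a - 29888) = sqrt(12420 - 29888) = sqrt(-17468) = 2*I*sqrt(4367)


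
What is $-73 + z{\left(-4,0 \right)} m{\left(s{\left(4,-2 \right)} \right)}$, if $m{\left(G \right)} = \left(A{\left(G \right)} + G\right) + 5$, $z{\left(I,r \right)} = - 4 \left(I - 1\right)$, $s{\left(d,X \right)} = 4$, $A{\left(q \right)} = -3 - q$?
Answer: $-33$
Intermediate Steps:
$z{\left(I,r \right)} = 4 - 4 I$ ($z{\left(I,r \right)} = - 4 \left(-1 + I\right) = 4 - 4 I$)
$m{\left(G \right)} = 2$ ($m{\left(G \right)} = \left(\left(-3 - G\right) + G\right) + 5 = -3 + 5 = 2$)
$-73 + z{\left(-4,0 \right)} m{\left(s{\left(4,-2 \right)} \right)} = -73 + \left(4 - -16\right) 2 = -73 + \left(4 + 16\right) 2 = -73 + 20 \cdot 2 = -73 + 40 = -33$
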